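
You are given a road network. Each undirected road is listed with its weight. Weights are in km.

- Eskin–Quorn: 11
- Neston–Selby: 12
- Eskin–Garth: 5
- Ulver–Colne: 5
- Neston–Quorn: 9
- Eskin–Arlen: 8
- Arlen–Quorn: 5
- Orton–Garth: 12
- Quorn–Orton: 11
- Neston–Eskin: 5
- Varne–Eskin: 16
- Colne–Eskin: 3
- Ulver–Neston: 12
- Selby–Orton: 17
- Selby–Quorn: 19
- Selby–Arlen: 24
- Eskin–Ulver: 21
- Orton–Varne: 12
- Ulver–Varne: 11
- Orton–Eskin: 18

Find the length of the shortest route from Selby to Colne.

20 km

Shortest distances from Selby:
Selby: 0
Neston: 12  (via Selby)
Orton: 17  (via Selby)
Eskin: 17  (via Neston)
Quorn: 19  (via Selby)
Colne: 20  (via Eskin)
Shortest route: Selby → Neston → Eskin → Colne = 20 km.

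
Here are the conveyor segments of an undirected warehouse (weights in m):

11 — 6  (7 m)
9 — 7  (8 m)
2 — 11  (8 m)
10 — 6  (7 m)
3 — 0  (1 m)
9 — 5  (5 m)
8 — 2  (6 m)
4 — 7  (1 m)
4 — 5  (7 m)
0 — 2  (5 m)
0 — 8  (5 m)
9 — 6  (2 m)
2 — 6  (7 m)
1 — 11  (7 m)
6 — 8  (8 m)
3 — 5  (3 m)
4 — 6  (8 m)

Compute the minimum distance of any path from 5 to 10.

14 m

Settle nodes by increasing distance from 5:
5: 0
3: 3  (via 5)
0: 4  (via 3)
9: 5  (via 5)
4: 7  (via 5)
6: 7  (via 9)
7: 8  (via 4)
2: 9  (via 0)
8: 9  (via 0)
10: 14  (via 6)
Shortest route: 5 → 9 → 6 → 10 = 14 m.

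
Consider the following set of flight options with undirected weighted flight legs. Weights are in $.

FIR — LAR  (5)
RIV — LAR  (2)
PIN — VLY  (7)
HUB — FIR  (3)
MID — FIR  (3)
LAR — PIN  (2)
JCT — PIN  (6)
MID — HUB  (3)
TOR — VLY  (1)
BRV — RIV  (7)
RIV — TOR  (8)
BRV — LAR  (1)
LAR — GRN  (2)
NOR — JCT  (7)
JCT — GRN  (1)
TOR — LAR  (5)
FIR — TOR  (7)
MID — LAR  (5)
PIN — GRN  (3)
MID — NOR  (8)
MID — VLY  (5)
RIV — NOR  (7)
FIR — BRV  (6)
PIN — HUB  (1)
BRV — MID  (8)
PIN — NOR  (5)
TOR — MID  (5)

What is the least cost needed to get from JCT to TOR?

Compare a few routes:
JCT → GRN → LAR → TOR: 1+2+5 = 8
JCT → GRN → PIN → VLY → TOR: 1+3+7+1 = 12
JCT → GRN → PIN → LAR → TOR: 1+3+2+5 = 11
Cheapest is JCT → GRN → LAR → TOR at $8.

$8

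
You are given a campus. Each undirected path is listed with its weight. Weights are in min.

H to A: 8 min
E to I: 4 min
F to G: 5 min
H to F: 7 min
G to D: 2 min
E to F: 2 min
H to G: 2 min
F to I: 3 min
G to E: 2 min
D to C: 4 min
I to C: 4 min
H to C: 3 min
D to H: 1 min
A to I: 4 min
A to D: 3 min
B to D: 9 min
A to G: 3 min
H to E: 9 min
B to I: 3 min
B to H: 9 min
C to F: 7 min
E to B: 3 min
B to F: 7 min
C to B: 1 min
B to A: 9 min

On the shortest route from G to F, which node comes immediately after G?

E

Candidate routes:
G - E - I - F: 2+4+3 = 9
G - E - F: 2+2 = 4
G - F: 5 = 5
The minimum is 4 min via G - E - F.
So from G the first move is to E.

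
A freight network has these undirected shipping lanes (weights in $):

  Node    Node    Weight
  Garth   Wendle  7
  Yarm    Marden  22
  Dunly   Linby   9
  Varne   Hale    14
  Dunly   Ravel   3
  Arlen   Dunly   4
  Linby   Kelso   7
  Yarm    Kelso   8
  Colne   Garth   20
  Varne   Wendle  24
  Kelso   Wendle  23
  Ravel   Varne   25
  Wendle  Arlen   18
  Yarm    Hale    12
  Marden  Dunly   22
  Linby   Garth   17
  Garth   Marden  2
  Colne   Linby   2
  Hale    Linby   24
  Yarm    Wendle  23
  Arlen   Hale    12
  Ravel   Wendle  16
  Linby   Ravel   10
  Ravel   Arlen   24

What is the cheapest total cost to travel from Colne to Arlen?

$15

Running Dijkstra from Colne:
Colne: 0
Linby: 2  (via Colne)
Kelso: 9  (via Linby)
Dunly: 11  (via Linby)
Ravel: 12  (via Linby)
Arlen: 15  (via Dunly)
Shortest route: Colne → Linby → Dunly → Arlen = $15.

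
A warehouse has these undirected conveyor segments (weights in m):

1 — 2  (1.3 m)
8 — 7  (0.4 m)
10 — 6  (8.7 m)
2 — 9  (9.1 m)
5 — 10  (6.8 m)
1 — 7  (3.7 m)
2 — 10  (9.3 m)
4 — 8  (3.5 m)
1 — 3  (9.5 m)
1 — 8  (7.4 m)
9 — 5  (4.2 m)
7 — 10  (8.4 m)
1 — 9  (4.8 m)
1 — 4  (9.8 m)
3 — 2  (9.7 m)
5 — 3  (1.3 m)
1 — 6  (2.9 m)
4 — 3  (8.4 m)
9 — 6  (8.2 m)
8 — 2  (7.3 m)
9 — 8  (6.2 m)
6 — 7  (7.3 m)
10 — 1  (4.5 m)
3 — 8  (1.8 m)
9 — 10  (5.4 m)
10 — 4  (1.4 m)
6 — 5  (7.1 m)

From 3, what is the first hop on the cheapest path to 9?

5

Enumerating some paths:
3 - 8 - 7 - 1 - 9: 1.8+0.4+3.7+4.8 = 10.7
3 - 5 - 9: 1.3+4.2 = 5.5
3 - 8 - 4 - 10 - 9: 1.8+3.5+1.4+5.4 = 12.1
3 - 8 - 9: 1.8+6.2 = 8
The minimum is 5.5 m via 3 - 5 - 9.
So from 3 the first move is to 5.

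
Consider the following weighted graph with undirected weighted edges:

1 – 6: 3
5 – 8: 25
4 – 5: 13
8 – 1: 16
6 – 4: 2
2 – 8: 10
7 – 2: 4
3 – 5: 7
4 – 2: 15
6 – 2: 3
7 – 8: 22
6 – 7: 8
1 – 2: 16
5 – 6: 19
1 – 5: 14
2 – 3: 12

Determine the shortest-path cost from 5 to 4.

Compare a few routes:
5 - 4: 13 = 13
5 - 1 - 6 - 4: 14+3+2 = 19
Cheapest is 5 - 4 at 13.

13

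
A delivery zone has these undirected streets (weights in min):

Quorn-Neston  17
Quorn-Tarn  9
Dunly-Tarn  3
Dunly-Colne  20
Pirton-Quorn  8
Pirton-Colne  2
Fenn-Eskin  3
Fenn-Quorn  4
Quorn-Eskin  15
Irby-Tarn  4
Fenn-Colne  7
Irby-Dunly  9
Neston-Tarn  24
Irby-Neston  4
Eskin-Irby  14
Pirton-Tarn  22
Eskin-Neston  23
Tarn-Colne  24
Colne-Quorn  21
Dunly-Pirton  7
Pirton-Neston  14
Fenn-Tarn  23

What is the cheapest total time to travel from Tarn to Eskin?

Candidate routes:
Tarn → Quorn → Eskin: 9+15 = 24
Tarn → Dunly → Pirton → Colne → Fenn → Eskin: 3+7+2+7+3 = 22
Tarn → Quorn → Fenn → Eskin: 9+4+3 = 16
Tarn → Irby → Eskin: 4+14 = 18
Cheapest is Tarn → Quorn → Fenn → Eskin at 16 min.

16 min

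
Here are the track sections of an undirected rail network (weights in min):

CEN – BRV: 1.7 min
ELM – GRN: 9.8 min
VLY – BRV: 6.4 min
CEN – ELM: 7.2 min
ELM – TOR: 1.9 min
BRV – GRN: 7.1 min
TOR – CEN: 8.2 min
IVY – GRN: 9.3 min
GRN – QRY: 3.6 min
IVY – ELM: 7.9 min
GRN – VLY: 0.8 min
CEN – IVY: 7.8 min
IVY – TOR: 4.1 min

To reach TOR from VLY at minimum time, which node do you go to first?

GRN

Candidate routes:
VLY - GRN - ELM - TOR: 0.8+9.8+1.9 = 12.5
VLY - BRV - CEN - TOR: 6.4+1.7+8.2 = 16.3
VLY - GRN - IVY - TOR: 0.8+9.3+4.1 = 14.2
VLY - BRV - CEN - ELM - TOR: 6.4+1.7+7.2+1.9 = 17.2
Cheapest is VLY - GRN - ELM - TOR at 12.5 min.
So from VLY the first move is to GRN.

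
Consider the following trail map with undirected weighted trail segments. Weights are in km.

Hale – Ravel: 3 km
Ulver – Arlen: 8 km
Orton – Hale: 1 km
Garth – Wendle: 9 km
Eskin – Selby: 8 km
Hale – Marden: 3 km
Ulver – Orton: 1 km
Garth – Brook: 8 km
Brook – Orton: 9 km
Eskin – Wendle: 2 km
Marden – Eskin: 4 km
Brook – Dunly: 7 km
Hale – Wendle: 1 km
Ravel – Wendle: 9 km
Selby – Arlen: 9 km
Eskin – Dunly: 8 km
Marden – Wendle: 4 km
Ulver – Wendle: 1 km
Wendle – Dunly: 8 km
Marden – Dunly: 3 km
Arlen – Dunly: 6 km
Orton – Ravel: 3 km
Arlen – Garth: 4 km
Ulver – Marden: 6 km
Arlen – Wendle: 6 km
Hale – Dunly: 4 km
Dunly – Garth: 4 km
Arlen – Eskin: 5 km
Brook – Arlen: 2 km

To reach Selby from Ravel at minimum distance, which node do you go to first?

Hale

Compare a few routes:
Ravel → Hale → Orton → Ulver → Wendle → Eskin → Selby: 3+1+1+1+2+8 = 16
Ravel → Orton → Ulver → Wendle → Eskin → Selby: 3+1+1+2+8 = 15
Ravel → Hale → Wendle → Eskin → Selby: 3+1+2+8 = 14
Ravel → Orton → Hale → Wendle → Eskin → Selby: 3+1+1+2+8 = 15
Cheapest is Ravel → Hale → Wendle → Eskin → Selby at 14 km.
So from Ravel the first move is to Hale.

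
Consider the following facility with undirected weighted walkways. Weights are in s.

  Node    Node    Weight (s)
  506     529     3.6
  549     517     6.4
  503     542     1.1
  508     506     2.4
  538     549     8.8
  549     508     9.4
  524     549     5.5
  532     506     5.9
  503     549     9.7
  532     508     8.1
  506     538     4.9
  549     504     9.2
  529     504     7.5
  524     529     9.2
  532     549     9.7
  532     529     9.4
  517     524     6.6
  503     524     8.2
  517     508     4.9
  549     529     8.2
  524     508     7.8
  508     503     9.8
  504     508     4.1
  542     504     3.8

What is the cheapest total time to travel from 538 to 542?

15.2 s

Enumerating some paths:
538 → 506 → 529 → 504 → 542: 4.9+3.6+7.5+3.8 = 19.8
538 → 506 → 508 → 504 → 542: 4.9+2.4+4.1+3.8 = 15.2
538 → 506 → 508 → 503 → 542: 4.9+2.4+9.8+1.1 = 18.2
538 → 549 → 503 → 542: 8.8+9.7+1.1 = 19.6
The minimum is 15.2 s via 538 → 506 → 508 → 504 → 542.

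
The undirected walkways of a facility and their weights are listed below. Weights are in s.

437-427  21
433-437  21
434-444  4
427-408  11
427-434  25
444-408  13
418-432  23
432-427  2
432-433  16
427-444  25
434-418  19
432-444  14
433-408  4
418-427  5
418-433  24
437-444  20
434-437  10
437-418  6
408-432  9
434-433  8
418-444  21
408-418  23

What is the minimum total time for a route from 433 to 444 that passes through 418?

Shortest 433→418: 433–408–427–418 = 20
Shortest 418→444: 418–437–434–444 = 20
Total via 418: 20 + 20 = 40 s.

40 s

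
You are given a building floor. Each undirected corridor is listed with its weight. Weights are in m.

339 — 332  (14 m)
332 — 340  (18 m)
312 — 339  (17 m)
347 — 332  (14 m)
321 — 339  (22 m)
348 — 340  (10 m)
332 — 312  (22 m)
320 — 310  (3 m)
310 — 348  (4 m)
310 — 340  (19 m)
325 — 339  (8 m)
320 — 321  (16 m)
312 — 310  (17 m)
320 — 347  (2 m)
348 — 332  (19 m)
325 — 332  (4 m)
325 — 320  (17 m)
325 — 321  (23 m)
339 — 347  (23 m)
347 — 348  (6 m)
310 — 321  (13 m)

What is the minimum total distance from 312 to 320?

Compare a few routes:
312 - 310 - 320: 17+3 = 20
312 - 332 - 347 - 320: 22+14+2 = 38
312 - 310 - 348 - 347 - 320: 17+4+6+2 = 29
The minimum is 20 m via 312 - 310 - 320.

20 m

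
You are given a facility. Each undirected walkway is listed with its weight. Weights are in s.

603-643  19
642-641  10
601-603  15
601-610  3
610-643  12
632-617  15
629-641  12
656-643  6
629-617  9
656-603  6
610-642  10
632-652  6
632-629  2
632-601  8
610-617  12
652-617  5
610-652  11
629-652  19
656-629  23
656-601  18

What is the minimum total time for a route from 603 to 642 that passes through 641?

Shortest 603→641: 603 → 601 → 632 → 629 → 641 = 37
Best 641 to 642: 641 → 642 costing 10
Total via 641: 37 + 10 = 47 s.

47 s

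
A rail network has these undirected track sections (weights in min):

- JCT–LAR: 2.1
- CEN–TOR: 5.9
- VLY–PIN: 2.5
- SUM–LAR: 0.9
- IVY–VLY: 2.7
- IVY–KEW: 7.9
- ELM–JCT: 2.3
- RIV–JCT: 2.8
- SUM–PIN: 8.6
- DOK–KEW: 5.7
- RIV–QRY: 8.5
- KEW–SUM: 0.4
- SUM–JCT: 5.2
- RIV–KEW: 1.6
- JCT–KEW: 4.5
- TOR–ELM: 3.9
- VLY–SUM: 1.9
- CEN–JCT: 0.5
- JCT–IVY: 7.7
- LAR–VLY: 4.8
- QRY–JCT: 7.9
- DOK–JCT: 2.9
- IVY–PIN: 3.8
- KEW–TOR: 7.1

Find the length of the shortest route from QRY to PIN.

14.9 min

Settle nodes by increasing distance from QRY:
QRY: 0
JCT: 7.9  (via QRY)
CEN: 8.4  (via JCT)
RIV: 8.5  (via QRY)
LAR: 10  (via JCT)
KEW: 10.1  (via RIV)
ELM: 10.2  (via JCT)
SUM: 10.5  (via KEW)
DOK: 10.8  (via JCT)
VLY: 12.4  (via SUM)
TOR: 14.1  (via ELM)
PIN: 14.9  (via VLY)
Shortest route: QRY–RIV–KEW–SUM–VLY–PIN = 14.9 min.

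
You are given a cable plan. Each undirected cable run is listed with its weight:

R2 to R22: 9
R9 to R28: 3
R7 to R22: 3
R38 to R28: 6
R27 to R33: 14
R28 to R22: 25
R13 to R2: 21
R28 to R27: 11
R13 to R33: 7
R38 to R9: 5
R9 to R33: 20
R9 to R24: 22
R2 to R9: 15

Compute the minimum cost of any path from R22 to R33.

Running Dijkstra from R22:
R22: 0
R7: 3  (via R22)
R2: 9  (via R22)
R9: 24  (via R2)
R28: 25  (via R22)
R38: 29  (via R9)
R13: 30  (via R2)
R27: 36  (via R28)
R33: 37  (via R13)
Shortest route: R22 → R2 → R13 → R33 = 37.

37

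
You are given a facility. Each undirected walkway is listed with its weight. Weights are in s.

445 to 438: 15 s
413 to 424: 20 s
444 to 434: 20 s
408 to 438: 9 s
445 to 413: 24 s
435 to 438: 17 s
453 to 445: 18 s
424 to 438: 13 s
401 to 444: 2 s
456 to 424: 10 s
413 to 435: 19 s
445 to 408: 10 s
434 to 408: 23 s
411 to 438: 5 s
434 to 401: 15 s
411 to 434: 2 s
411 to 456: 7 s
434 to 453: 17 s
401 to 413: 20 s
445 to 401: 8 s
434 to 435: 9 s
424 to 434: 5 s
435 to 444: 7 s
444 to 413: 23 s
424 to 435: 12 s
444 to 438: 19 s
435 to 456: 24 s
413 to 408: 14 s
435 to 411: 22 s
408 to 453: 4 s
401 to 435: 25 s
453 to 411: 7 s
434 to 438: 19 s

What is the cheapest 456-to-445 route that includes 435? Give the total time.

Shortest 456→435: 456 → 411 → 434 → 435 = 18
Shortest 435→445: 435 → 444 → 401 → 445 = 17
Total via 435: 18 + 17 = 35 s.

35 s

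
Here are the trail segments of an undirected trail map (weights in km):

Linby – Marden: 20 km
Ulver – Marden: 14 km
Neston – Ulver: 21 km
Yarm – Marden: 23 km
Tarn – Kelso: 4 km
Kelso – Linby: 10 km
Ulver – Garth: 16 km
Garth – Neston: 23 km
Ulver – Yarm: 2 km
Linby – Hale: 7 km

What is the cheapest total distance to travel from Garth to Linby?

50 km

Shortest distances from Garth:
Garth: 0
Ulver: 16  (via Garth)
Yarm: 18  (via Ulver)
Neston: 23  (via Garth)
Marden: 30  (via Ulver)
Linby: 50  (via Marden)
Shortest route: Garth → Ulver → Marden → Linby = 50 km.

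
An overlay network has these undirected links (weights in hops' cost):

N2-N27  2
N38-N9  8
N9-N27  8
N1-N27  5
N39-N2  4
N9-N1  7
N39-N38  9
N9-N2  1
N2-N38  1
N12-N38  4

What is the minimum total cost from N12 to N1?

Enumerating some paths:
N12 → N38 → N9 → N1: 4+8+7 = 19
N12 → N38 → N2 → N9 → N27 → N1: 4+1+1+8+5 = 19
N12 → N38 → N2 → N27 → N1: 4+1+2+5 = 12
N12 → N38 → N2 → N9 → N1: 4+1+1+7 = 13
The minimum is 12 hops' cost via N12 → N38 → N2 → N27 → N1.

12 hops' cost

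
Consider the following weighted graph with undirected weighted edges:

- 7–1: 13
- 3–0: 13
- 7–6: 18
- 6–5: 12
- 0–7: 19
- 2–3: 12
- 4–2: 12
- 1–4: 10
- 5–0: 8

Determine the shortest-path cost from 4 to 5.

Running Dijkstra from 4:
4: 0
1: 10  (via 4)
2: 12  (via 4)
7: 23  (via 1)
3: 24  (via 2)
0: 37  (via 3)
6: 41  (via 7)
5: 45  (via 0)
Shortest route: 4–2–3–0–5 = 45.

45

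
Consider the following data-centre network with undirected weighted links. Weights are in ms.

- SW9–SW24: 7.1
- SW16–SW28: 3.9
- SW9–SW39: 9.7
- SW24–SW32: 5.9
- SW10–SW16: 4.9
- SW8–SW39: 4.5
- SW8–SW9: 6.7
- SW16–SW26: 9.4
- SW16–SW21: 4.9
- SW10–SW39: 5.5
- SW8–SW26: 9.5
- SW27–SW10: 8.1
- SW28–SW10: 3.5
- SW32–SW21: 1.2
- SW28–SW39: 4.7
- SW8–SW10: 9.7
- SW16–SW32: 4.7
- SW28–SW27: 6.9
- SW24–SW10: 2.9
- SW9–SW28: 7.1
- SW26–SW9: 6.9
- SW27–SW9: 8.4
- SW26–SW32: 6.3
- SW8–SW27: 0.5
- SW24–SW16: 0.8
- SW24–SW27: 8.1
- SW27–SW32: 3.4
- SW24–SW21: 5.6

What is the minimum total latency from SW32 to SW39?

Compare a few routes:
SW32 → SW24 → SW10 → SW39: 5.9+2.9+5.5 = 14.3
SW32 → SW27 → SW8 → SW39: 3.4+0.5+4.5 = 8.4
SW32 → SW16 → SW28 → SW39: 4.7+3.9+4.7 = 13.3
SW32 → SW16 → SW24 → SW10 → SW39: 4.7+0.8+2.9+5.5 = 13.9
Cheapest is SW32 → SW27 → SW8 → SW39 at 8.4 ms.

8.4 ms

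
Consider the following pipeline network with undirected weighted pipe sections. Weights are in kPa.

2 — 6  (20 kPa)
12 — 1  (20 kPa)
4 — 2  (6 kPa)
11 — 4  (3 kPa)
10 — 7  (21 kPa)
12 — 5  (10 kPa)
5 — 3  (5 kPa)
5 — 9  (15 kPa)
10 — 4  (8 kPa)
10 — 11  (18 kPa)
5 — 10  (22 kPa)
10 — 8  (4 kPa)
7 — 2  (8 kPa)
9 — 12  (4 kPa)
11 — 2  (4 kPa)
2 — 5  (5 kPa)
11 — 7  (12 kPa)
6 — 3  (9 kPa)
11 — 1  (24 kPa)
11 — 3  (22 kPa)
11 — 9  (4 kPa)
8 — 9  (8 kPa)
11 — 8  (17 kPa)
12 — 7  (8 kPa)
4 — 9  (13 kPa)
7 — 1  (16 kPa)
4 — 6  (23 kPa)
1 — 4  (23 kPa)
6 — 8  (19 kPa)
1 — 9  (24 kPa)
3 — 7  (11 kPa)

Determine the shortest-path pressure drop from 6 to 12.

Running Dijkstra from 6:
6: 0
3: 9  (via 6)
5: 14  (via 3)
2: 19  (via 5)
8: 19  (via 6)
7: 20  (via 3)
4: 23  (via 6)
10: 23  (via 8)
11: 23  (via 2)
12: 24  (via 5)
Shortest route: 6 → 3 → 5 → 12 = 24 kPa.

24 kPa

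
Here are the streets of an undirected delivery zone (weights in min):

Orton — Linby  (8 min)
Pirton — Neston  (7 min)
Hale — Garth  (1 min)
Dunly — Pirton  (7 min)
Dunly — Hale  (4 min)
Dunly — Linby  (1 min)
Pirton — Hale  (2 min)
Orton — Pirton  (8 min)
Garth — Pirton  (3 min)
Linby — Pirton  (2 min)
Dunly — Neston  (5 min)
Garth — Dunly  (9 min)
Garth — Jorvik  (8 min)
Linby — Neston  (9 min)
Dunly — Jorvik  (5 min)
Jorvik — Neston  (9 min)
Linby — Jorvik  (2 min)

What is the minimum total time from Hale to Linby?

Running Dijkstra from Hale:
Hale: 0
Garth: 1  (via Hale)
Pirton: 2  (via Hale)
Dunly: 4  (via Hale)
Linby: 4  (via Pirton)
Shortest route: Hale → Pirton → Linby = 4 min.

4 min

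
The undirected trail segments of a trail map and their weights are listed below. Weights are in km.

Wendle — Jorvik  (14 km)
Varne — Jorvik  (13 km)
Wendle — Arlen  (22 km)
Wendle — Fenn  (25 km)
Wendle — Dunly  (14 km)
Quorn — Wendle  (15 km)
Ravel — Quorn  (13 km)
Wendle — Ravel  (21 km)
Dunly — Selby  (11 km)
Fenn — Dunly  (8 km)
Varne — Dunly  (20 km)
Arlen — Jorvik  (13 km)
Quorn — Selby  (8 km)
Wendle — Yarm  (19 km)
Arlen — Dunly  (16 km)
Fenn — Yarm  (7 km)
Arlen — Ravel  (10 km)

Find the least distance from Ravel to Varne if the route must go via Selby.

52 km

Shortest Ravel→Selby: Ravel–Quorn–Selby = 21
Shortest Selby→Varne: Selby–Dunly–Varne = 31
Total via Selby: 21 + 31 = 52 km.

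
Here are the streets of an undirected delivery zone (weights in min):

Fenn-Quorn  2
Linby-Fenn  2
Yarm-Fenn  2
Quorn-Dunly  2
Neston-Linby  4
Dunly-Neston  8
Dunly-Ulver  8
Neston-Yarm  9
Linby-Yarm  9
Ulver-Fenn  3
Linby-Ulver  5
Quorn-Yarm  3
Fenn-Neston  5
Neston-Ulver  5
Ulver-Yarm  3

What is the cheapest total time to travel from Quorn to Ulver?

Candidate routes:
Quorn → Fenn → Yarm → Ulver: 2+2+3 = 7
Quorn → Yarm → Ulver: 3+3 = 6
Quorn → Fenn → Ulver: 2+3 = 5
The minimum is 5 min via Quorn → Fenn → Ulver.

5 min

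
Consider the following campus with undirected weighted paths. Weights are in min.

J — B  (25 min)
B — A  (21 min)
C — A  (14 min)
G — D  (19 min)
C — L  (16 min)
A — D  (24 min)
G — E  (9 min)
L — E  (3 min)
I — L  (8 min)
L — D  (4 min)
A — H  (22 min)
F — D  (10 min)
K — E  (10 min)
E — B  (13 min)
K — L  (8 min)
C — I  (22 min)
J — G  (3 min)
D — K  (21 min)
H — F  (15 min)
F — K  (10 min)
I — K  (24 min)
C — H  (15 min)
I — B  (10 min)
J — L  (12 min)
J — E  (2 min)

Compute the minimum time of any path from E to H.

32 min

Compare a few routes:
E–L–D–F–H: 3+4+10+15 = 32
E–L–C–H: 3+16+15 = 34
Cheapest is E–L–D–F–H at 32 min.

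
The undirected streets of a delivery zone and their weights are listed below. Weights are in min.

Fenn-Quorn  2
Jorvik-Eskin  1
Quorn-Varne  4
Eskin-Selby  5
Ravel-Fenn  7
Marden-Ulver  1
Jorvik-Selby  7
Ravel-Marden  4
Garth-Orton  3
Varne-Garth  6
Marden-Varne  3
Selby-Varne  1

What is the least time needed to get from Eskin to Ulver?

10 min

Candidate routes:
Eskin–Jorvik–Selby–Varne–Marden–Ulver: 1+7+1+3+1 = 13
Eskin–Selby–Varne–Marden–Ulver: 5+1+3+1 = 10
The minimum is 10 min via Eskin–Selby–Varne–Marden–Ulver.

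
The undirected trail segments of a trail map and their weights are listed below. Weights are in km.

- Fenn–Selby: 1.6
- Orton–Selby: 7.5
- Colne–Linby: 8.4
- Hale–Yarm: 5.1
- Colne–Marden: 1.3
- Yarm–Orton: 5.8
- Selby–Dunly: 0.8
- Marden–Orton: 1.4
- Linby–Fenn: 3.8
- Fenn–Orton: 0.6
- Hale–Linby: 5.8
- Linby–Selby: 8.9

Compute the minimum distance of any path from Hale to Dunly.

12 km

Enumerating some paths:
Hale–Linby–Fenn–Selby–Dunly: 5.8+3.8+1.6+0.8 = 12
Hale–Linby–Selby–Dunly: 5.8+8.9+0.8 = 15.5
Hale–Yarm–Orton–Fenn–Selby–Dunly: 5.1+5.8+0.6+1.6+0.8 = 13.9
Cheapest is Hale–Linby–Fenn–Selby–Dunly at 12 km.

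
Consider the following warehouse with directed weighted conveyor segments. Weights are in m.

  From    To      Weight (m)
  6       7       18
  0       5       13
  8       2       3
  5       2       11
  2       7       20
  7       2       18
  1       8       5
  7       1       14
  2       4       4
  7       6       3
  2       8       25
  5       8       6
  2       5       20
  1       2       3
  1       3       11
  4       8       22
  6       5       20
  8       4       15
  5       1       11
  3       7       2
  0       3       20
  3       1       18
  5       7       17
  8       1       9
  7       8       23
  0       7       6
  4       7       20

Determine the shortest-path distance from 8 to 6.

25 m

Enumerating some paths:
8 → 2 → 7 → 6: 3+20+3 = 26
8 → 1 → 3 → 7 → 6: 9+11+2+3 = 25
Cheapest is 8 → 1 → 3 → 7 → 6 at 25 m.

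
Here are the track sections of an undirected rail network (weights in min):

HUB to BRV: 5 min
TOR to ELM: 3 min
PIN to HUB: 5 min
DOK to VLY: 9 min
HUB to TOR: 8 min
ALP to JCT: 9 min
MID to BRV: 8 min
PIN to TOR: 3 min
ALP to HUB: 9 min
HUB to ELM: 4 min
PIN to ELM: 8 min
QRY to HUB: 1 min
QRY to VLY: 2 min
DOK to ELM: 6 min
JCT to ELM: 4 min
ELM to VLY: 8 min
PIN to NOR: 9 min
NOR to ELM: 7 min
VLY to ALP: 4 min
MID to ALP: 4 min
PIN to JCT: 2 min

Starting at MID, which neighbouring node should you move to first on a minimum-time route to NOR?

ALP

Enumerating some paths:
MID - ALP - JCT - PIN - NOR: 4+9+2+9 = 24
MID - ALP - VLY - QRY - HUB - ELM - NOR: 4+4+2+1+4+7 = 22
MID - ALP - HUB - ELM - NOR: 4+9+4+7 = 24
MID - ALP - VLY - ELM - NOR: 4+4+8+7 = 23
The minimum is 22 min via MID - ALP - VLY - QRY - HUB - ELM - NOR.
So from MID the first move is to ALP.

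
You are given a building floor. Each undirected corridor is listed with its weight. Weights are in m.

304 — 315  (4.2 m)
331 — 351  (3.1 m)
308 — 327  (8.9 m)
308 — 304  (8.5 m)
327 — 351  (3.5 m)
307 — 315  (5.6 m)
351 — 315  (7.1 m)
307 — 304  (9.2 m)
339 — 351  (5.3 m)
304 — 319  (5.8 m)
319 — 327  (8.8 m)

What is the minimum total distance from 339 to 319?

Compare a few routes:
339–351–315–304–319: 5.3+7.1+4.2+5.8 = 22.4
339–351–327–319: 5.3+3.5+8.8 = 17.6
Cheapest is 339–351–327–319 at 17.6 m.

17.6 m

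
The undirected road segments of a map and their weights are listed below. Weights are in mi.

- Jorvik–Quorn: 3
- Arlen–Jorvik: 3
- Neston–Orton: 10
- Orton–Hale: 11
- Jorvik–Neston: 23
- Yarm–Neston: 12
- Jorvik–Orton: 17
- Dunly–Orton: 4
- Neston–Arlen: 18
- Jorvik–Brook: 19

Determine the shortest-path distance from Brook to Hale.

Candidate routes:
Brook - Jorvik - Orton - Hale: 19+17+11 = 47
Brook - Jorvik - Arlen - Neston - Orton - Hale: 19+3+18+10+11 = 61
Brook - Jorvik - Neston - Orton - Hale: 19+23+10+11 = 63
Cheapest is Brook - Jorvik - Orton - Hale at 47 mi.

47 mi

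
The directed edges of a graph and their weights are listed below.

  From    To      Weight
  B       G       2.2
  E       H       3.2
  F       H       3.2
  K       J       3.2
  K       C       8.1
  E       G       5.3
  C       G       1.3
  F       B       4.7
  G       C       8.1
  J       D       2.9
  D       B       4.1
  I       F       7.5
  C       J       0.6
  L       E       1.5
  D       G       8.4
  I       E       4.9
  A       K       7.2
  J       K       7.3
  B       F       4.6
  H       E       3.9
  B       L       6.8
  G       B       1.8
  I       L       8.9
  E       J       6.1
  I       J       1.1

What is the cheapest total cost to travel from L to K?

Settle nodes by increasing distance from L:
L: 0
E: 1.5  (via L)
H: 4.7  (via E)
G: 6.8  (via E)
J: 7.6  (via E)
B: 8.6  (via G)
D: 10.5  (via J)
F: 13.2  (via B)
C: 14.9  (via G)
K: 14.9  (via J)
Shortest route: L–E–J–K = 14.9.

14.9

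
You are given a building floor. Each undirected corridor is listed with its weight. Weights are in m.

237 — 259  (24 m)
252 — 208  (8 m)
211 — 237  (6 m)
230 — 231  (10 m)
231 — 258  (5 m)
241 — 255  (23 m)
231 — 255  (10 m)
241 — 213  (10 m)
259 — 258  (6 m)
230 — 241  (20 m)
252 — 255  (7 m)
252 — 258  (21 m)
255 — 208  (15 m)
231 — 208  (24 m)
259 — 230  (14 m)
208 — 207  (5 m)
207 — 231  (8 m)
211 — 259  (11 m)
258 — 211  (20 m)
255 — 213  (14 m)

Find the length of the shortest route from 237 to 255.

Candidate routes:
237 - 211 - 258 - 231 - 255: 6+20+5+10 = 41
237 - 211 - 259 - 258 - 231 - 255: 6+11+6+5+10 = 38
The minimum is 38 m via 237 - 211 - 259 - 258 - 231 - 255.

38 m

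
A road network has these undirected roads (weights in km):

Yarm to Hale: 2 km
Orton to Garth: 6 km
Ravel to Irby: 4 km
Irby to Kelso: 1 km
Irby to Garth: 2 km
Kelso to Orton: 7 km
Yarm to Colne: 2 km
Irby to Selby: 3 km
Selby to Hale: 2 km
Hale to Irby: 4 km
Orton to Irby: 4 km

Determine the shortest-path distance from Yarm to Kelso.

7 km

Running Dijkstra from Yarm:
Yarm: 0
Hale: 2  (via Yarm)
Colne: 2  (via Yarm)
Selby: 4  (via Hale)
Irby: 6  (via Hale)
Kelso: 7  (via Irby)
Shortest route: Yarm–Hale–Irby–Kelso = 7 km.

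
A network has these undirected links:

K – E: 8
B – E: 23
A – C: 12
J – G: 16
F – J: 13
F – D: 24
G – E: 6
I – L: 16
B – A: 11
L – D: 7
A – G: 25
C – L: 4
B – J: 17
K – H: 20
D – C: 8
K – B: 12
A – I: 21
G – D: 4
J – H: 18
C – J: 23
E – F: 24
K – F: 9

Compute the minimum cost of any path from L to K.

25

Running Dijkstra from L:
L: 0
C: 4  (via L)
D: 7  (via L)
G: 11  (via D)
A: 16  (via C)
I: 16  (via L)
E: 17  (via G)
K: 25  (via E)
Shortest route: L → D → G → E → K = 25.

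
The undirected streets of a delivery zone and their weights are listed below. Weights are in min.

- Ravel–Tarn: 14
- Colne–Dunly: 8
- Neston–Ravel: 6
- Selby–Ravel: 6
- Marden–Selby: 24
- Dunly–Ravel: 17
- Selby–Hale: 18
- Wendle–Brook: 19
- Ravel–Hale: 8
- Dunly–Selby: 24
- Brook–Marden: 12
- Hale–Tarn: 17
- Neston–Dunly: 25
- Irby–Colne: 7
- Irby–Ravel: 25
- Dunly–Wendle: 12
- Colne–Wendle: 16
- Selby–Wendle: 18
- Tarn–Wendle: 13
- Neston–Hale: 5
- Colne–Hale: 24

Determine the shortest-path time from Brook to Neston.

Enumerating some paths:
Brook → Wendle → Dunly → Ravel → Neston: 19+12+17+6 = 54
Brook → Marden → Selby → Ravel → Neston: 12+24+6+6 = 48
Brook → Wendle → Selby → Ravel → Neston: 19+18+6+6 = 49
Brook → Wendle → Tarn → Ravel → Neston: 19+13+14+6 = 52
The minimum is 48 min via Brook → Marden → Selby → Ravel → Neston.

48 min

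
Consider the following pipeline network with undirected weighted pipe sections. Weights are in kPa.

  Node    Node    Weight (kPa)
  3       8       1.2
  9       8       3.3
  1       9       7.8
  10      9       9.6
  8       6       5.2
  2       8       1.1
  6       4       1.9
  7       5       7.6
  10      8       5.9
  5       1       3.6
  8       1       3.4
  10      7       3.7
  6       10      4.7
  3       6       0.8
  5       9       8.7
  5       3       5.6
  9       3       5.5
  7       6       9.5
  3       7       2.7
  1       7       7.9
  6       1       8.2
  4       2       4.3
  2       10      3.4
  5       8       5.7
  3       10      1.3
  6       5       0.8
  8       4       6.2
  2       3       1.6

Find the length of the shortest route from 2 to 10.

Compare a few routes:
2–10: 3.4 = 3.4
2–8–10: 1.1+5.9 = 7
2–3–10: 1.6+1.3 = 2.9
2–8–3–10: 1.1+1.2+1.3 = 3.6
Cheapest is 2–3–10 at 2.9 kPa.

2.9 kPa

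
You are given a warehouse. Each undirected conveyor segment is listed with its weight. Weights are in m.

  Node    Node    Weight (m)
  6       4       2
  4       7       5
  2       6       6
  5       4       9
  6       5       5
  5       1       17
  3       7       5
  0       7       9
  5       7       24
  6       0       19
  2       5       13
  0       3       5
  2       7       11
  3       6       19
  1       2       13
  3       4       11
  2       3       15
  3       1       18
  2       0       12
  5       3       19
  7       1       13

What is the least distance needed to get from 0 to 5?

21 m

Running Dijkstra from 0:
0: 0
3: 5  (via 0)
7: 9  (via 0)
2: 12  (via 0)
4: 14  (via 7)
6: 16  (via 4)
5: 21  (via 6)
Shortest route: 0 → 7 → 4 → 6 → 5 = 21 m.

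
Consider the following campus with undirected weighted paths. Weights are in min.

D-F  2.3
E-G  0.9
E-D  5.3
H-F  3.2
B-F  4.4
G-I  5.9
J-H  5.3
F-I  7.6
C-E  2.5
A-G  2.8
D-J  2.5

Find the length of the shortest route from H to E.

Enumerating some paths:
H - F - I - G - E: 3.2+7.6+5.9+0.9 = 17.6
H - F - D - E: 3.2+2.3+5.3 = 10.8
H - J - D - E: 5.3+2.5+5.3 = 13.1
The minimum is 10.8 min via H - F - D - E.

10.8 min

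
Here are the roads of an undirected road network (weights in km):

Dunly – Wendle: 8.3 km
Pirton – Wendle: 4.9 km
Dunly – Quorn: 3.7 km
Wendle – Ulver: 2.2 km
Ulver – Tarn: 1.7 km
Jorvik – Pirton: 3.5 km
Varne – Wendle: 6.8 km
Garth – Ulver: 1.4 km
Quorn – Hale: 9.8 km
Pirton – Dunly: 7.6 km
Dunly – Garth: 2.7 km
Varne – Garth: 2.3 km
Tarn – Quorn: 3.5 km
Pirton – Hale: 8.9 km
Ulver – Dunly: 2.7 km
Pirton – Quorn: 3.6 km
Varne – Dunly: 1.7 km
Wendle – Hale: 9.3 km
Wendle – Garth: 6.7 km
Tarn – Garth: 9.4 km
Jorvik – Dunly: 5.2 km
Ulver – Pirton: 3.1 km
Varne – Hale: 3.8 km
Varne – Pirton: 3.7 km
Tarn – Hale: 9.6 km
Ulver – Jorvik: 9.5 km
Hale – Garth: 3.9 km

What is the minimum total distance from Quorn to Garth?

6.4 km

Running Dijkstra from Quorn:
Quorn: 0
Tarn: 3.5  (via Quorn)
Pirton: 3.6  (via Quorn)
Dunly: 3.7  (via Quorn)
Ulver: 5.2  (via Tarn)
Varne: 5.4  (via Dunly)
Garth: 6.4  (via Dunly)
Shortest route: Quorn–Dunly–Garth = 6.4 km.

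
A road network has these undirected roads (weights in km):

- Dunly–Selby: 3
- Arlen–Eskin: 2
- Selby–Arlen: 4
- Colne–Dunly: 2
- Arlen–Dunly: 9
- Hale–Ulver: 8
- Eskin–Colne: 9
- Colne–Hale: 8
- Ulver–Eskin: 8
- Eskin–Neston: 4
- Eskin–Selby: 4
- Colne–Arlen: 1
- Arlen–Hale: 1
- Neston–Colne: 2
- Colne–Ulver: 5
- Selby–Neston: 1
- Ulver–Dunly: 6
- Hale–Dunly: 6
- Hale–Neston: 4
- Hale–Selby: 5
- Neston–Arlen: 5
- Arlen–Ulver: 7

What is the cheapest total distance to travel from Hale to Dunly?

Enumerating some paths:
Hale–Arlen–Colne–Dunly: 1+1+2 = 4
Hale–Dunly: 6 = 6
Hale–Neston–Colne–Dunly: 4+2+2 = 8
Hale–Neston–Selby–Dunly: 4+1+3 = 8
The minimum is 4 km via Hale–Arlen–Colne–Dunly.

4 km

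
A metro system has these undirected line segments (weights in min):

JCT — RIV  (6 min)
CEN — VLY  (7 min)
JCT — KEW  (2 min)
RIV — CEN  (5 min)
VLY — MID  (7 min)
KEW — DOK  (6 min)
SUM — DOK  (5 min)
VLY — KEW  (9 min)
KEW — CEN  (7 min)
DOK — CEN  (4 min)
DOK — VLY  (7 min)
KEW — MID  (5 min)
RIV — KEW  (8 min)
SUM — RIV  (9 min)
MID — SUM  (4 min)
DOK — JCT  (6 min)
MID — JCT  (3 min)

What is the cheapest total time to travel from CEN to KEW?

7 min

Candidate routes:
CEN → DOK → JCT → KEW: 4+6+2 = 12
CEN → KEW: 7 = 7
CEN → DOK → KEW: 4+6 = 10
Cheapest is CEN → KEW at 7 min.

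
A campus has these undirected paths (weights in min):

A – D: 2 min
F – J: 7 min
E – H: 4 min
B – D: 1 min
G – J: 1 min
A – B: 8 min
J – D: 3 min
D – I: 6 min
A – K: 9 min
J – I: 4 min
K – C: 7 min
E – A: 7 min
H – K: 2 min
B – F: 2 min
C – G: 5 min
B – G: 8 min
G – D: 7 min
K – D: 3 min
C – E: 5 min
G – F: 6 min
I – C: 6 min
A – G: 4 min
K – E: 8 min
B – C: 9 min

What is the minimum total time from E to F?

Candidate routes:
E - C - B - F: 5+9+2 = 16
E - C - G - F: 5+5+6 = 16
E - K - D - B - F: 8+3+1+2 = 14
E - H - K - D - B - F: 4+2+3+1+2 = 12
Cheapest is E - H - K - D - B - F at 12 min.

12 min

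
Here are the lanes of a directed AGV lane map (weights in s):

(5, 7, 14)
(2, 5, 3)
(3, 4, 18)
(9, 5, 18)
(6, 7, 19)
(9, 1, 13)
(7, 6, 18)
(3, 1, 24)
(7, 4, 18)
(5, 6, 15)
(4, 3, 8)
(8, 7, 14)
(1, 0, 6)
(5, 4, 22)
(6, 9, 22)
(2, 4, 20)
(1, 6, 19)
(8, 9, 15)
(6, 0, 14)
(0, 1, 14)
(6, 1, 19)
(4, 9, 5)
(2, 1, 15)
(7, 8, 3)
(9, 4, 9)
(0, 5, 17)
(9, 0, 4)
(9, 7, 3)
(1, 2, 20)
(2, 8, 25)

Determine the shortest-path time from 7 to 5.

36 s

Candidate routes:
7 - 4 - 9 - 0 - 5: 18+5+4+17 = 44
7 - 4 - 9 - 5: 18+5+18 = 41
7 - 8 - 9 - 0 - 5: 3+15+4+17 = 39
7 - 8 - 9 - 5: 3+15+18 = 36
Cheapest is 7 - 8 - 9 - 5 at 36 s.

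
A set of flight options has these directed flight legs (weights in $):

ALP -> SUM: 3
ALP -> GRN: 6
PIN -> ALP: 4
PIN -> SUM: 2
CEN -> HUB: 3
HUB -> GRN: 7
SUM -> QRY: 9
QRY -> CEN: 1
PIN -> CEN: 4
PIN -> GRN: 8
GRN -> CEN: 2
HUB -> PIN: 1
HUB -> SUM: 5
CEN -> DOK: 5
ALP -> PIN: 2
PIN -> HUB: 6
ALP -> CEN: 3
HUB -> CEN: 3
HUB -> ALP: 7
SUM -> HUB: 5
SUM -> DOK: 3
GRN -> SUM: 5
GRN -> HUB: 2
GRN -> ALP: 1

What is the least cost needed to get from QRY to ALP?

Candidate routes:
QRY–CEN–HUB–PIN–ALP: 1+3+1+4 = 9
QRY–CEN–HUB–GRN–ALP: 1+3+7+1 = 12
QRY–CEN–HUB–ALP: 1+3+7 = 11
The minimum is $9 via QRY–CEN–HUB–PIN–ALP.

$9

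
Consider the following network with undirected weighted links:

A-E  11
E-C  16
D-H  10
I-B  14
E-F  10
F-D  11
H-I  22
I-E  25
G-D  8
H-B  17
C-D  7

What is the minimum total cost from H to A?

Settle nodes by increasing distance from H:
H: 0
D: 10  (via H)
B: 17  (via H)
C: 17  (via D)
G: 18  (via D)
F: 21  (via D)
I: 22  (via H)
E: 31  (via F)
A: 42  (via E)
Shortest route: H → D → F → E → A = 42.

42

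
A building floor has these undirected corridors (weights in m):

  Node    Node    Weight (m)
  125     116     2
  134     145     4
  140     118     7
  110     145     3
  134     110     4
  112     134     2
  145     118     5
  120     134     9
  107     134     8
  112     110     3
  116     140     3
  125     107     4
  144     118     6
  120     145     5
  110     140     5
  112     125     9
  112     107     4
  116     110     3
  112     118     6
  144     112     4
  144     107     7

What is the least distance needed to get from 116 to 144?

Settle nodes by increasing distance from 116:
116: 0
125: 2  (via 116)
140: 3  (via 116)
110: 3  (via 116)
107: 6  (via 125)
145: 6  (via 110)
112: 6  (via 110)
134: 7  (via 110)
118: 10  (via 140)
144: 10  (via 112)
Shortest route: 116–110–112–144 = 10 m.

10 m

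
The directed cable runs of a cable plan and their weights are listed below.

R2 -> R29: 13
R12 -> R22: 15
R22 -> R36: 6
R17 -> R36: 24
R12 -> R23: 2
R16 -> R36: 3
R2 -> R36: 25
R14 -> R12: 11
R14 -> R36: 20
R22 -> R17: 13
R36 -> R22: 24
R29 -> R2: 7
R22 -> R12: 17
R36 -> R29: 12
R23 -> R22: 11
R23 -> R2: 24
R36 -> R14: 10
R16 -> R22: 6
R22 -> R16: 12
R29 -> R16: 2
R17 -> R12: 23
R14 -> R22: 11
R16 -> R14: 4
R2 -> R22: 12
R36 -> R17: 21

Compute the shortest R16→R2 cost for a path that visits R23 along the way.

41

Shortest R16→R23: R16–R14–R12–R23 = 17
Shortest R23→R2: R23–R2 = 24
Total via R23: 17 + 24 = 41.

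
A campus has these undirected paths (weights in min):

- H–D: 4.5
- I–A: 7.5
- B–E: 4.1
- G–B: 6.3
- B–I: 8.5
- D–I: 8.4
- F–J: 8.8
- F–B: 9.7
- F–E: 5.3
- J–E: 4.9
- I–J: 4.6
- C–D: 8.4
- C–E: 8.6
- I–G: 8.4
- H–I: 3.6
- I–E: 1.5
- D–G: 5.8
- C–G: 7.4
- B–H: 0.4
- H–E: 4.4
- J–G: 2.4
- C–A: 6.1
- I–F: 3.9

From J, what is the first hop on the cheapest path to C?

Candidate routes:
J - E - C: 4.9+8.6 = 13.5
J - I - E - C: 4.6+1.5+8.6 = 14.7
J - G - C: 2.4+7.4 = 9.8
The minimum is 9.8 min via J - G - C.
So from J the first move is to G.

G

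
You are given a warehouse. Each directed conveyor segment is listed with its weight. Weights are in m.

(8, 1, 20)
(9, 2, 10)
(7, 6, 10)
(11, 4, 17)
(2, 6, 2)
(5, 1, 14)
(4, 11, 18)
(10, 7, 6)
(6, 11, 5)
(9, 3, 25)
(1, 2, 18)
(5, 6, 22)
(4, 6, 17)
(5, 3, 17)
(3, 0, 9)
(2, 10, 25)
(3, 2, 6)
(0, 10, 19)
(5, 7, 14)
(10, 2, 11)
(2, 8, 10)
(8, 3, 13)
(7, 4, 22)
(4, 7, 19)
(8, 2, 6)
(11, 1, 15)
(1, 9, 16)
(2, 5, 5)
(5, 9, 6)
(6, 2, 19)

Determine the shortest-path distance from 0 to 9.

41 m

Enumerating some paths:
0 - 10 - 7 - 6 - 2 - 5 - 9: 19+6+10+19+5+6 = 65
0 - 10 - 2 - 6 - 11 - 1 - 9: 19+11+2+5+15+16 = 68
0 - 10 - 2 - 5 - 9: 19+11+5+6 = 41
0 - 10 - 2 - 5 - 1 - 9: 19+11+5+14+16 = 65
The minimum is 41 m via 0 - 10 - 2 - 5 - 9.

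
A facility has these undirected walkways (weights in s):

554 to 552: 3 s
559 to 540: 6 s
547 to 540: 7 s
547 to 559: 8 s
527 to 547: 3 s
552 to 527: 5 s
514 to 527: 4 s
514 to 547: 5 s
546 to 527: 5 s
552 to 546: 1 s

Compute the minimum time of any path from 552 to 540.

15 s

Running Dijkstra from 552:
552: 0
546: 1  (via 552)
554: 3  (via 552)
527: 5  (via 552)
547: 8  (via 527)
514: 9  (via 527)
540: 15  (via 547)
Shortest route: 552 → 527 → 547 → 540 = 15 s.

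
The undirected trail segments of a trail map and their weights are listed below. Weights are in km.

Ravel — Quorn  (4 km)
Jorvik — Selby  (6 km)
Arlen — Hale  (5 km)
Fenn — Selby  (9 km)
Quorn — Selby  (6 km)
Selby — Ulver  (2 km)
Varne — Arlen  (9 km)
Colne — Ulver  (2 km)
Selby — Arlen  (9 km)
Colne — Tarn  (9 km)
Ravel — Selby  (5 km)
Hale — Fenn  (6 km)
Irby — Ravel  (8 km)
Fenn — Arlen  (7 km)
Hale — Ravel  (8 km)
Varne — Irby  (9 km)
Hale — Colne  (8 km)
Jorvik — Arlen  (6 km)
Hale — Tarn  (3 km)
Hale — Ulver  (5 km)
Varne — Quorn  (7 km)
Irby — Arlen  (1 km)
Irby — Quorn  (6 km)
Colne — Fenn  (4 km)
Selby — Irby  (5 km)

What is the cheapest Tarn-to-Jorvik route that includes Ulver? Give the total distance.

Shortest Tarn→Ulver: Tarn → Hale → Ulver = 8
Shortest Ulver→Jorvik: Ulver → Selby → Jorvik = 8
Total via Ulver: 8 + 8 = 16 km.

16 km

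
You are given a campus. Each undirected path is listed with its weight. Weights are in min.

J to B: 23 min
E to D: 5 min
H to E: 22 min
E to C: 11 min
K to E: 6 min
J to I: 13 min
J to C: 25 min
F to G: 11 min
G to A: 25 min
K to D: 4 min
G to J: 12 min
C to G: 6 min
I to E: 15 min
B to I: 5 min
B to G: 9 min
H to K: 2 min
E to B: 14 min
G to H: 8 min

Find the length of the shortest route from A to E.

Running Dijkstra from A:
A: 0
G: 25  (via A)
C: 31  (via G)
H: 33  (via G)
B: 34  (via G)
K: 35  (via H)
F: 36  (via G)
J: 37  (via G)
D: 39  (via K)
I: 39  (via B)
E: 41  (via K)
Shortest route: A → G → H → K → E = 41 min.

41 min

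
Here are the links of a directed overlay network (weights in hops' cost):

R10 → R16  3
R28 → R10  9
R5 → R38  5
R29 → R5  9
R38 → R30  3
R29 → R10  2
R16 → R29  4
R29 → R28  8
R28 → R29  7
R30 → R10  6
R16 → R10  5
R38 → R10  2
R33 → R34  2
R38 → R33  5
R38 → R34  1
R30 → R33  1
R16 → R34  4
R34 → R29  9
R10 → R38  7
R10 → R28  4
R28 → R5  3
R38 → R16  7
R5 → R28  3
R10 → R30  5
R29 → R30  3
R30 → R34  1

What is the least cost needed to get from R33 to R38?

20 hops' cost

Settle nodes by increasing distance from R33:
R33: 0
R34: 2  (via R33)
R29: 11  (via R34)
R10: 13  (via R29)
R30: 14  (via R29)
R16: 16  (via R10)
R28: 17  (via R10)
R38: 20  (via R10)
Shortest route: R33–R34–R29–R10–R38 = 20 hops' cost.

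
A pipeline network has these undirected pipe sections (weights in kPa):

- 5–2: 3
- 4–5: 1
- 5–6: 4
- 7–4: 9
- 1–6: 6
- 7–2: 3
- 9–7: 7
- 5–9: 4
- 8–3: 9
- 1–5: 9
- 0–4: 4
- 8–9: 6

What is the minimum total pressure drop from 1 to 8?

19 kPa

Settle nodes by increasing distance from 1:
1: 0
6: 6  (via 1)
5: 9  (via 1)
4: 10  (via 5)
2: 12  (via 5)
9: 13  (via 5)
0: 14  (via 4)
7: 15  (via 2)
8: 19  (via 9)
Shortest route: 1 → 5 → 9 → 8 = 19 kPa.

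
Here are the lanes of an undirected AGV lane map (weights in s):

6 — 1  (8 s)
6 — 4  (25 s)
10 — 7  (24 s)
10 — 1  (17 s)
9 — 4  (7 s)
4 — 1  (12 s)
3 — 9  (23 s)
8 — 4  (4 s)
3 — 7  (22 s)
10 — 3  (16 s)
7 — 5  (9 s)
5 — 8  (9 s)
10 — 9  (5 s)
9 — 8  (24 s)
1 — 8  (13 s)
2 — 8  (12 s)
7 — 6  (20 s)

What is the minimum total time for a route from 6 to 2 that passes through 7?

50 s

Shortest 6→7: 6–7 = 20
Shortest 7→2: 7–5–8–2 = 30
Total via 7: 20 + 30 = 50 s.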